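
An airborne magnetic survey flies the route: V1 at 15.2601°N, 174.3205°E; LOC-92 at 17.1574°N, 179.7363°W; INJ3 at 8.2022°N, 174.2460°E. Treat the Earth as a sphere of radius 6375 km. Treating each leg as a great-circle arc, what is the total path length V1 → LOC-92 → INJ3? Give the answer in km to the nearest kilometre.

1860 km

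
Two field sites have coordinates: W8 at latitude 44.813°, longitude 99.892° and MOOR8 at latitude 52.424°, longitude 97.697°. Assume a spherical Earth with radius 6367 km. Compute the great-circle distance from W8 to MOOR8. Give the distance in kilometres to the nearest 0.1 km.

860.9 km

Δφ = 7.6110°,  Δλ = -2.1950°
a = sin²(Δφ/2) + cos φ₁ cos φ₂ sin²(Δλ/2) = 0.004564
c = 2·arcsin(√a) = 0.135212 rad = 7.7471°
d = R·c = 6367 × 0.135212 = 860.9 km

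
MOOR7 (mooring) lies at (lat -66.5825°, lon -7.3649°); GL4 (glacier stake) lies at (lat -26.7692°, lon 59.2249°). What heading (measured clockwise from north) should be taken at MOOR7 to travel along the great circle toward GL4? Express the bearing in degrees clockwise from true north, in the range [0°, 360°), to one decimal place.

79.9°

Δλ = 66.5898°
y = sin Δλ · cos φ₂ = 0.819334
x = cos φ₁ sin φ₂ − sin φ₁ cos φ₂ cos Δλ = 0.146512
θ = atan2(y, x) = 79.8616° → 79.8616° (mod 360°)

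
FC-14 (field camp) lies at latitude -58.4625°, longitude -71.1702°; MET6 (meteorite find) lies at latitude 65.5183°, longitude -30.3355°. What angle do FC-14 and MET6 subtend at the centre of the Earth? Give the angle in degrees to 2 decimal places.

Δφ = 123.9808°,  Δλ = 40.8347°
a = sin²(Δφ/2) + cos φ₁ cos φ₂ sin²(Δλ/2) = 0.805837
c = 2·arcsin(√a) = 2.228971 rad = 127.7106°

127.71°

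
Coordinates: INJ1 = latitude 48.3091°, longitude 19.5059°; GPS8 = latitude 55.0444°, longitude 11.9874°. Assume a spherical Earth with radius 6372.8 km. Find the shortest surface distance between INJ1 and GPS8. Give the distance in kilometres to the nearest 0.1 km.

Δφ = 6.7353°,  Δλ = -7.5185°
a = sin²(Δφ/2) + cos φ₁ cos φ₂ sin²(Δλ/2) = 0.005089
c = 2·arcsin(√a) = 0.142793 rad = 8.1814°
d = R·c = 6372.8 × 0.142793 = 910.0 km

910.0 km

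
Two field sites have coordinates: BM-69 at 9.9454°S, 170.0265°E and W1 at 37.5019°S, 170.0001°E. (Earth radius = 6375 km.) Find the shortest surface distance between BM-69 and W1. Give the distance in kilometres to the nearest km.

Δφ = -27.5565°,  Δλ = -0.0264°
a = sin²(Δφ/2) + cos φ₁ cos φ₂ sin²(Δλ/2) = 0.056723
c = 2·arcsin(√a) = 0.480952 rad = 27.5565°
d = R·c = 6375 × 0.480952 = 3066.1 km

3066 km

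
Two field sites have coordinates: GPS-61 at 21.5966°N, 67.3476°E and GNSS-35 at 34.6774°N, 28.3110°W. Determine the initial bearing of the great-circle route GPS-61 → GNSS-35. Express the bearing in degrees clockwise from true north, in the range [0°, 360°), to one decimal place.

Δλ = -95.6586°
y = sin Δλ · cos φ₂ = -0.818361
x = cos φ₁ sin φ₂ − sin φ₁ cos φ₂ cos Δλ = 0.558859
θ = atan2(y, x) = -55.6708° → 304.3292° (mod 360°)

304.3°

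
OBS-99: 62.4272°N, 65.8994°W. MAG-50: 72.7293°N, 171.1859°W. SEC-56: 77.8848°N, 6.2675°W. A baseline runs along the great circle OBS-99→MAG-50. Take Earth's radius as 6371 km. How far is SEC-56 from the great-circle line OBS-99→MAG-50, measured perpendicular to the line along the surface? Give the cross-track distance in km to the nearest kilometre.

δ₁₃ = central angle OBS-99→SEC-56 = 0.413316 rad  (haversine)
θ₁₃ = bearing OBS-99→SEC-56 = 26.798°,  θ₁₂ = bearing OBS-99→MAG-50 = 330.751°
dₓₜ = R·arcsin(sin δ₁₃ · sin(θ₁₃ − θ₁₂)) = 6371·arcsin(0.40165·sin(-303.953°)) = 2163.977 km
|dₓₜ| = 2163.977 km

2164 km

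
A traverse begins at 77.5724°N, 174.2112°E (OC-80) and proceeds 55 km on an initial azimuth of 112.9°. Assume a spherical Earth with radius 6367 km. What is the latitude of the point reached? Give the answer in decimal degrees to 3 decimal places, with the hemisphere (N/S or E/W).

77.372°N

δ = d/R = 55/6367 = 0.008638 rad
φ₂ = arcsin(sin φ₁ cos δ + cos φ₁ sin δ cos θ)
   = arcsin(0.97657·0.99996 + 0.21521·0.00864·-0.38912) = 77.37170°
λ₂ = λ₁ + atan2(sin θ sin δ cos φ₁, cos δ − sin φ₁ sin φ₂) = 176.29707°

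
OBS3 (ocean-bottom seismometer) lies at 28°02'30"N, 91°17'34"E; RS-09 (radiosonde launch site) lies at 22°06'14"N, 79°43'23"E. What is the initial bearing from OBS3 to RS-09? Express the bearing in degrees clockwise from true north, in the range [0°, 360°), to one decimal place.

243.0°

OBS3: φ = +28.04167°, λ = +91.29278°
RS-09: φ = +22.10389°, λ = +79.72306°
Δλ = -11.5697°
y = sin Δλ · cos φ₂ = -0.185820
x = cos φ₁ sin φ₂ − sin φ₁ cos φ₂ cos Δλ = -0.094598
θ = atan2(y, x) = -116.9800° → 243.0200° (mod 360°)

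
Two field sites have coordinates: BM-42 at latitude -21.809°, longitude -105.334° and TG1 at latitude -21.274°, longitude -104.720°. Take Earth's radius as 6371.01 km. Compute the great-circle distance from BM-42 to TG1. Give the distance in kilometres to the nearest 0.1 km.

Δφ = 0.5350°,  Δλ = 0.6140°
a = sin²(Δφ/2) + cos φ₁ cos φ₂ sin²(Δλ/2) = 0.000047
c = 2·arcsin(√a) = 0.013658 rad = 0.7826°
d = R·c = 6371.01 × 0.013658 = 87.0 km

87.0 km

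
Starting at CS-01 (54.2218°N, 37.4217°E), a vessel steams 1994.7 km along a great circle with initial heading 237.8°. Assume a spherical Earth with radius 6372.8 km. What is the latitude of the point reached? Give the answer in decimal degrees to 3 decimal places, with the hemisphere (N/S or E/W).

δ = d/R = 1994.7/6372.8 = 0.313002 rad
φ₂ = arcsin(sin φ₁ cos δ + cos φ₁ sin δ cos θ)
   = arcsin(0.81129·0.95141 + 0.58465·0.30792·-0.53288) = 42.52709°
λ₂ = λ₁ + atan2(sin θ sin δ cos φ₁, cos δ − sin φ₁ sin φ₂) = 16.71666°

42.527°N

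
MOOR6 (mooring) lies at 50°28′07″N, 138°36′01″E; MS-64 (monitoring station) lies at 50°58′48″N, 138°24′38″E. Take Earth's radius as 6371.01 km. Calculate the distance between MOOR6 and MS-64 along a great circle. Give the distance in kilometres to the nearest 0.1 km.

MOOR6: φ = +50.46861°, λ = +138.60028°
MS-64: φ = +50.98000°, λ = +138.41056°
Δφ = 0.5114°,  Δλ = -0.1897°
a = sin²(Δφ/2) + cos φ₁ cos φ₂ sin²(Δλ/2) = 0.000021
c = 2·arcsin(√a) = 0.009168 rad = 0.5253°
d = R·c = 6371.01 × 0.009168 = 58.4 km

58.4 km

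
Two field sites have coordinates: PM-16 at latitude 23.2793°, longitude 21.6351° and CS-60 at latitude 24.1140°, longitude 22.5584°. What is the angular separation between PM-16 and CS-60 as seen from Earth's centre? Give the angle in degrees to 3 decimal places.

1.188°

Δφ = 0.8347°,  Δλ = 0.9233°
a = sin²(Δφ/2) + cos φ₁ cos φ₂ sin²(Δλ/2) = 0.000107
c = 2·arcsin(√a) = 0.020736 rad = 1.1881°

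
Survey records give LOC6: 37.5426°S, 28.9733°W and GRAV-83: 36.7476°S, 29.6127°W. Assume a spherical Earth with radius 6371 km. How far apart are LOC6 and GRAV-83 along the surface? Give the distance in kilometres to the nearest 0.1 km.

Δφ = 0.7950°,  Δλ = -0.6394°
a = sin²(Δφ/2) + cos φ₁ cos φ₂ sin²(Δλ/2) = 0.000068
c = 2·arcsin(√a) = 0.016482 rad = 0.9443°
d = R·c = 6371 × 0.016482 = 105.0 km

105.0 km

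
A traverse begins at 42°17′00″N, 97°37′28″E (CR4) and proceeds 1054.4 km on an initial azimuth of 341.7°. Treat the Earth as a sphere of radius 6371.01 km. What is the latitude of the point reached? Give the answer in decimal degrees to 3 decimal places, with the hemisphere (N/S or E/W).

51.199°N

CR4: φ = +42.28333°, λ = +97.62444°
δ = d/R = 1054.4/6371.01 = 0.165500 rad
φ₂ = arcsin(sin φ₁ cos δ + cos φ₁ sin δ cos θ)
   = arcsin(0.67280·0.98634 + 0.73983·0.16475·0.94943) = 51.19864°
λ₂ = λ₁ + atan2(sin θ sin δ cos φ₁, cos δ − sin φ₁ sin φ₂) = 92.88919°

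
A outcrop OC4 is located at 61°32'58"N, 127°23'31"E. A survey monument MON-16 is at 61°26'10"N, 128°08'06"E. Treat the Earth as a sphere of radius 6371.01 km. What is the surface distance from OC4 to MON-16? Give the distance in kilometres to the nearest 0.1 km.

41.4 km

OC4: φ = +61.54944°, λ = +127.39194°
MON-16: φ = +61.43611°, λ = +128.13500°
Δφ = -0.1133°,  Δλ = 0.7431°
a = sin²(Δφ/2) + cos φ₁ cos φ₂ sin²(Δλ/2) = 0.000011
c = 2·arcsin(√a) = 0.006498 rad = 0.3723°
d = R·c = 6371.01 × 0.006498 = 41.4 km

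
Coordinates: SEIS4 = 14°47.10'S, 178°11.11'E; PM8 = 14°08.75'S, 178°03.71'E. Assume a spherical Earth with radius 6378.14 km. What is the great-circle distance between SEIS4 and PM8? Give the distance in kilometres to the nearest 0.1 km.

72.4 km

SEIS4: φ = -14.78500°, λ = +178.18517°
PM8: φ = -14.14583°, λ = +178.06183°
Δφ = 0.6392°,  Δλ = -0.1233°
a = sin²(Δφ/2) + cos φ₁ cos φ₂ sin²(Δλ/2) = 0.000032
c = 2·arcsin(√a) = 0.011349 rad = 0.6502°
d = R·c = 6378.14 × 0.011349 = 72.4 km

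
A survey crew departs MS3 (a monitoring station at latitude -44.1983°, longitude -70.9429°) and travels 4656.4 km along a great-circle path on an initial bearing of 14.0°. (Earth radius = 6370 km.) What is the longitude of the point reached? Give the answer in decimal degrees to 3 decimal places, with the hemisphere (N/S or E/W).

61.634°W

δ = d/R = 4656.4/6370 = 0.730989 rad
φ₂ = arcsin(sin φ₁ cos δ + cos φ₁ sin δ cos θ)
   = arcsin(-0.69714·0.74451 + 0.71693·0.66761·0.97030) = -3.13123°
λ₂ = λ₁ + atan2(sin θ sin δ cos φ₁, cos δ − sin φ₁ sin φ₂) = -61.63441°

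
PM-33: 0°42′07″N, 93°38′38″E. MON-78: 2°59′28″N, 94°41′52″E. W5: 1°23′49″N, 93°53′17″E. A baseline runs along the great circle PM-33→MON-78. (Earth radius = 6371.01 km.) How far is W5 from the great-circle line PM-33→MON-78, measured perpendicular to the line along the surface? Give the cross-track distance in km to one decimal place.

PM-33: φ = +0.70194°, λ = +93.64389°
MON-78: φ = +2.99111°, λ = +94.69778°
W5: φ = +1.39694°, λ = +93.88806°
δ₁₃ = central angle PM-33→W5 = 0.012857 rad  (haversine)
θ₁₃ = bearing PM-33→W5 = 19.352°,  θ₁₂ = bearing PM-33→MON-78 = 24.694°
dₓₜ = R·arcsin(sin δ₁₃ · sin(θ₁₃ − θ₁₂)) = 6371.01·arcsin(0.01286·sin(-5.342°)) = -7.626 km
|dₓₜ| = 7.626 km

7.6 km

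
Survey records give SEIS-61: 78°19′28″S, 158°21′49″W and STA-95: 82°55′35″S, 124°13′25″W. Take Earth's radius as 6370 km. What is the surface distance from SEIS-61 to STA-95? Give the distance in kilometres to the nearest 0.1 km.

SEIS-61: φ = -78.32444°, λ = -158.36361°
STA-95: φ = -82.92639°, λ = -124.22361°
Δφ = -4.6019°,  Δλ = 34.1400°
a = sin²(Δφ/2) + cos φ₁ cos φ₂ sin²(Δλ/2) = 0.003759
c = 2·arcsin(√a) = 0.122702 rad = 7.0303°
d = R·c = 6370 × 0.122702 = 781.6 km

781.6 km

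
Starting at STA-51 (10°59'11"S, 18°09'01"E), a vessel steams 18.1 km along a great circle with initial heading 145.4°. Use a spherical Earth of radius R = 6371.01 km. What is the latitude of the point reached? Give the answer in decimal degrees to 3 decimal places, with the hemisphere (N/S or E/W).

11.120°S

STA-51: φ = -10.98639°, λ = +18.15028°
δ = d/R = 18.1/6371.01 = 0.002841 rad
φ₂ = arcsin(sin φ₁ cos δ + cos φ₁ sin δ cos θ)
   = arcsin(-0.19058·1.00000 + 0.98167·0.00284·-0.82314) = -11.12036°
λ₂ = λ₁ + atan2(sin θ sin δ cos φ₁, cos δ − sin φ₁ sin φ₂) = 18.24448°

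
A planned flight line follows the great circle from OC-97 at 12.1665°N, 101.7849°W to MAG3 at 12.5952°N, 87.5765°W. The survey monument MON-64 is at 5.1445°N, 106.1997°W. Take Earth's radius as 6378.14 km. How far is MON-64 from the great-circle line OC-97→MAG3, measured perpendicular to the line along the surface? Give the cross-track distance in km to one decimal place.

δ₁₃ = central angle OC-97→MON-64 = 0.144274 rad  (haversine)
θ₁₃ = bearing OC-97→MON-64 = 212.225°,  θ₁₂ = bearing OC-97→MAG3 = 86.709°
dₓₜ = R·arcsin(sin δ₁₃ · sin(θ₁₃ − θ₁₂)) = 6378.14·arcsin(0.14377·sin(125.516°)) = 748.122 km
|dₓₜ| = 748.122 km

748.1 km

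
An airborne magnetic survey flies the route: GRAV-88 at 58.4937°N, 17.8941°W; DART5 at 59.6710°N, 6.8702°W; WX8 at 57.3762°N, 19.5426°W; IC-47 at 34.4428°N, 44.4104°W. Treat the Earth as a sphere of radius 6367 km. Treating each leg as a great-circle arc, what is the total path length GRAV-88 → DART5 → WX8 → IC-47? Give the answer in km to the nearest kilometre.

GRAV-88→DART5: c = 0.100845 rad, d = 642.08 km
DART5→WX8: c = 0.122007 rad, d = 776.82 km
WX8→IC-47: c = 0.495493 rad, d = 3154.80 km
Total = 642.08 + 776.82 + 3154.80 = 4573.70 km

4574 km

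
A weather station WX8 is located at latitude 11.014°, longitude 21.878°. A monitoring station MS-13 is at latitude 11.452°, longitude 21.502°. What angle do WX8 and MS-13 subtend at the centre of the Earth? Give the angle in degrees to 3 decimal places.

0.573°

Δφ = 0.4380°,  Δλ = -0.3760°
a = sin²(Δφ/2) + cos φ₁ cos φ₂ sin²(Δλ/2) = 0.000025
c = 2·arcsin(√a) = 0.009994 rad = 0.5726°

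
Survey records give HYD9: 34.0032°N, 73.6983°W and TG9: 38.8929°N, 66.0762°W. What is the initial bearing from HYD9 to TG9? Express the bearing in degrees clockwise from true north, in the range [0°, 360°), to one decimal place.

49.2°

Δλ = 7.6221°
y = sin Δλ · cos φ₂ = 0.103235
x = cos φ₁ sin φ₂ − sin φ₁ cos φ₂ cos Δλ = 0.089084
θ = atan2(y, x) = 49.2085° → 49.2085° (mod 360°)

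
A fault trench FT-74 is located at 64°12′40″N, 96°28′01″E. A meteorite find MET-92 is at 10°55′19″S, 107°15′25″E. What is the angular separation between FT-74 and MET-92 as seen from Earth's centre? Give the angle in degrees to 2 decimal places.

75.58°

FT-74: φ = +64.21111°, λ = +96.46694°
MET-92: φ = -10.92194°, λ = +107.25694°
Δφ = -75.1331°,  Δλ = 10.7900°
a = sin²(Δφ/2) + cos φ₁ cos φ₂ sin²(Δλ/2) = 0.375489
c = 2·arcsin(√a) = 1.319125 rad = 75.5803°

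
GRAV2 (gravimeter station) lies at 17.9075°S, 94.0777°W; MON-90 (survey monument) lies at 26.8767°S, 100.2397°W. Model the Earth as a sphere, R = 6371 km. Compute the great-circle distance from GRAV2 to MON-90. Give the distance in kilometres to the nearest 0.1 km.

Δφ = -8.9692°,  Δλ = -6.1620°
a = sin²(Δφ/2) + cos φ₁ cos φ₂ sin²(Δλ/2) = 0.008566
c = 2·arcsin(√a) = 0.185368 rad = 10.6208°
d = R·c = 6371 × 0.185368 = 1181.0 km

1181.0 km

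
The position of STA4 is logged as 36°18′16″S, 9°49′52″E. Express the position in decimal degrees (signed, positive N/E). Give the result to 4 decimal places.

lat: 36.3044° S → -36.3044°
lon: 9.8311° E → +9.8311°

-36.3044°, +9.8311°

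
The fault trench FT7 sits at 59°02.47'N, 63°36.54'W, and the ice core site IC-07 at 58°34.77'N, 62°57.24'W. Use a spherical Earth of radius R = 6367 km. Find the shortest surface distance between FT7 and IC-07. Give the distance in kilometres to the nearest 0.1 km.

63.7 km

FT7: φ = +59.04117°, λ = -63.60900°
IC-07: φ = +58.57950°, λ = -62.95400°
Δφ = -0.4617°,  Δλ = 0.6550°
a = sin²(Δφ/2) + cos φ₁ cos φ₂ sin²(Δλ/2) = 0.000025
c = 2·arcsin(√a) = 0.009999 rad = 0.5729°
d = R·c = 6367 × 0.009999 = 63.7 km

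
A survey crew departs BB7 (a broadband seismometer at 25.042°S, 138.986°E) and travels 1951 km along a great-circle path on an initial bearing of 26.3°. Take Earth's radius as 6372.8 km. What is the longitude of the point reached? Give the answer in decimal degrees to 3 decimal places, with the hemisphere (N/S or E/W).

δ = d/R = 1951/6372.8 = 0.306145 rad
φ₂ = arcsin(sin φ₁ cos δ + cos φ₁ sin δ cos θ)
   = arcsin(-0.42328·0.95350 + 0.90600·0.30139·0.89649) = -9.13792°
λ₂ = λ₁ + atan2(sin θ sin δ cos φ₁, cos δ − sin φ₁ sin φ₂) = 146.75916°

146.759°E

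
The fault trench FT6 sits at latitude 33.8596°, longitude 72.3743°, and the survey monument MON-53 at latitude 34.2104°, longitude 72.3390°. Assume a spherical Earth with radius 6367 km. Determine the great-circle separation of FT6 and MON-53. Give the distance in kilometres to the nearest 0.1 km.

Δφ = 0.3508°,  Δλ = -0.0353°
a = sin²(Δφ/2) + cos φ₁ cos φ₂ sin²(Δλ/2) = 0.000009
c = 2·arcsin(√a) = 0.006144 rad = 0.3520°
d = R·c = 6367 × 0.006144 = 39.1 km

39.1 km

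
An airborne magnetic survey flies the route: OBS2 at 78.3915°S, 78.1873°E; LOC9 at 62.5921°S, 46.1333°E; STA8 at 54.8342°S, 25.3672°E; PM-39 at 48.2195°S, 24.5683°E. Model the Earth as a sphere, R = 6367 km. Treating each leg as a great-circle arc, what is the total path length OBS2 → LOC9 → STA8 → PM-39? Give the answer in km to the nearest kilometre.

4263 km

OBS2→LOC9: c = 0.323591 rad, d = 2060.31 km
LOC9→STA8: c = 0.230186 rad, d = 1465.60 km
STA8→PM-39: c = 0.115772 rad, d = 737.12 km
Total = 2060.31 + 1465.60 + 737.12 = 4263.02 km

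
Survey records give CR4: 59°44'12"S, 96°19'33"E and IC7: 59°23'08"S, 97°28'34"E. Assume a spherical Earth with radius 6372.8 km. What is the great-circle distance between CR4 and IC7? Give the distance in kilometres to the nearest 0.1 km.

75.7 km

CR4: φ = -59.73667°, λ = +96.32583°
IC7: φ = -59.38556°, λ = +97.47611°
Δφ = 0.3511°,  Δλ = 1.1503°
a = sin²(Δφ/2) + cos φ₁ cos φ₂ sin²(Δλ/2) = 0.000035
c = 2·arcsin(√a) = 0.011874 rad = 0.6803°
d = R·c = 6372.8 × 0.011874 = 75.7 km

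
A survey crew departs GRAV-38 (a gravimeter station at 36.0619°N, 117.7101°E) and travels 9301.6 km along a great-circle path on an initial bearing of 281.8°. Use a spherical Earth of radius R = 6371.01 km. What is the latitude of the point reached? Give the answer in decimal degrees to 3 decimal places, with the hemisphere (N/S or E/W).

13.261°N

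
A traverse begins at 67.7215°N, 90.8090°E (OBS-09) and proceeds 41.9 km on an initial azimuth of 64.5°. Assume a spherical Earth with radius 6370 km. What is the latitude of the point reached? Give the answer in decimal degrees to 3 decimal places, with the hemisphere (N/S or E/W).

δ = d/R = 41.9/6370 = 0.006578 rad
φ₂ = arcsin(sin φ₁ cos δ + cos φ₁ sin δ cos θ)
   = arcsin(0.92535·0.99998 + 0.37911·0.00658·0.43051) = 67.88127°
λ₂ = λ₁ + atan2(sin θ sin δ cos φ₁, cos δ − sin φ₁ sin φ₂) = 91.71245°

67.881°N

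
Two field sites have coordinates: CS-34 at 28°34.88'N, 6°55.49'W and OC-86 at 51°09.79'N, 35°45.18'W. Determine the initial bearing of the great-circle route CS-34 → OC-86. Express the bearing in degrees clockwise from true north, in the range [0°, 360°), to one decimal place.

324.3°

CS-34: φ = +28.58133°, λ = -6.92483°
OC-86: φ = +51.16317°, λ = -35.75300°
Δλ = -28.8282°
y = sin Δλ · cos φ₂ = -0.302380
x = cos φ₁ sin φ₂ − sin φ₁ cos φ₂ cos Δλ = 0.421183
θ = atan2(y, x) = -35.6757° → 324.3243° (mod 360°)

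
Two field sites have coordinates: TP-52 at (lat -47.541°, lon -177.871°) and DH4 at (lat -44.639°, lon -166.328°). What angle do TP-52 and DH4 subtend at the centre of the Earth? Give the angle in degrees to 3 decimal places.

Δφ = 2.9020°,  Δλ = 11.5430°
a = sin²(Δφ/2) + cos φ₁ cos φ₂ sin²(Δλ/2) = 0.005499
c = 2·arcsin(√a) = 0.148442 rad = 8.5051°

8.505°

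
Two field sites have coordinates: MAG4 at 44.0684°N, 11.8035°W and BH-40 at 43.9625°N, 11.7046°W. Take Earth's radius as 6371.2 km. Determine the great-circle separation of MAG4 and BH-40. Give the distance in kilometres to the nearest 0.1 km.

Δφ = -0.1059°,  Δλ = 0.0989°
a = sin²(Δφ/2) + cos φ₁ cos φ₂ sin²(Δλ/2) = 0.000001
c = 2·arcsin(√a) = 0.002226 rad = 0.1276°
d = R·c = 6371.2 × 0.002226 = 14.2 km

14.2 km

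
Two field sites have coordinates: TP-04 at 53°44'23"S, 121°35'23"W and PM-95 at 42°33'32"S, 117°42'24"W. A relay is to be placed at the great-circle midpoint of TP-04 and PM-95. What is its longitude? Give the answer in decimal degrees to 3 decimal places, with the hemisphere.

119.436°W

TP-04: φ = -53.73972°, λ = -121.58972°
PM-95: φ = -42.55889°, λ = -117.70667°
Bx = cos φ₂ cos Δλ = 0.734892,  By = cos φ₂ sin Δλ = 0.049882
φₘ = atan2(sin φ₁ + sin φ₂, √((cos φ₁ + Bx)² + By²)) = -48.16546°
λₘ = λ₁ + atan2(By, cos φ₁ + Bx) = -119.43594°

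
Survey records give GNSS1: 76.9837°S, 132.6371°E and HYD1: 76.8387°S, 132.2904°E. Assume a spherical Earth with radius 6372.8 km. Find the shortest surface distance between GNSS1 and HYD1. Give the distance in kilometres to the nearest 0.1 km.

Δφ = 0.1450°,  Δλ = -0.3467°
a = sin²(Δφ/2) + cos φ₁ cos φ₂ sin²(Δλ/2) = 0.000002
c = 2·arcsin(√a) = 0.002878 rad = 0.1649°
d = R·c = 6372.8 × 0.002878 = 18.3 km

18.3 km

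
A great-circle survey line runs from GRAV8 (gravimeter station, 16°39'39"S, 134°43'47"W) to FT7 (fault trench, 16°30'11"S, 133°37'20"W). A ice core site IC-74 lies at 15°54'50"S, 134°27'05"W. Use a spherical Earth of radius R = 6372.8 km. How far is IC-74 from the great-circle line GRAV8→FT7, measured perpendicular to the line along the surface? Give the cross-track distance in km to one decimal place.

77.9 km

GRAV8: φ = -16.66083°, λ = -134.72972°
FT7: φ = -16.50306°, λ = -133.62222°
IC-74: φ = -15.91389°, λ = -134.45139°
δ₁₃ = central angle GRAV8→IC-74 = 0.013845 rad  (haversine)
θ₁₃ = bearing GRAV8→IC-74 = 19.720°,  θ₁₂ = bearing GRAV8→FT7 = 81.703°
dₓₜ = R·arcsin(sin δ₁₃ · sin(θ₁₃ − θ₁₂)) = 6372.8·arcsin(0.01384·sin(-61.983°)) = -77.894 km
|dₓₜ| = 77.894 km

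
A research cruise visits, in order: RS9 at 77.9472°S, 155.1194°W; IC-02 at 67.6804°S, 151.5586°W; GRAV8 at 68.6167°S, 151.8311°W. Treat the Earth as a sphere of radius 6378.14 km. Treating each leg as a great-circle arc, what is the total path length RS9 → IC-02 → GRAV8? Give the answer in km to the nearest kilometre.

RS9→IC-02: c = 0.180046 rad, d = 1148.36 km
IC-02→GRAV8: c = 0.016437 rad, d = 104.84 km
Total = 1148.36 + 104.84 = 1253.20 km

1253 km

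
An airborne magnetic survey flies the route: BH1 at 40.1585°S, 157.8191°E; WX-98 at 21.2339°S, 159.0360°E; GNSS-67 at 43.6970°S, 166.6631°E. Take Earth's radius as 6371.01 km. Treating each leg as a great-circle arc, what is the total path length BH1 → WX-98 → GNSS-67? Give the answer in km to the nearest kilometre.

4703 km

BH1→WX-98: c = 0.330792 rad, d = 2107.48 km
WX-98→GNSS-67: c = 0.407376 rad, d = 2595.40 km
Total = 2107.48 + 2595.40 = 4702.87 km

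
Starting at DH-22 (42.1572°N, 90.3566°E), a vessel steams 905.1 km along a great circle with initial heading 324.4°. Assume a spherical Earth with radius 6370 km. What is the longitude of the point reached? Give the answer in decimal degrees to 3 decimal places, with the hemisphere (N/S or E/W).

83.200°E

δ = d/R = 905.1/6370 = 0.142088 rad
φ₂ = arcsin(sin φ₁ cos δ + cos φ₁ sin δ cos θ)
   = arcsin(0.67117·0.98992 + 0.74131·0.14161·0.81310) = 48.56958°
λ₂ = λ₁ + atan2(sin θ sin δ cos φ₁, cos δ − sin φ₁ sin φ₂) = 83.20021°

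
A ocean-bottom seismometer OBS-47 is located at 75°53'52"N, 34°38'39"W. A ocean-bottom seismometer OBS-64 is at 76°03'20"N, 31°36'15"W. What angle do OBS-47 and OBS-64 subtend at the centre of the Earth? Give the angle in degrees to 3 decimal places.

OBS-47: φ = +75.89778°, λ = -34.64417°
OBS-64: φ = +76.05556°, λ = -31.60417°
Δφ = 0.1578°,  Δλ = 3.0400°
a = sin²(Δφ/2) + cos φ₁ cos φ₂ sin²(Δλ/2) = 0.000043
c = 2·arcsin(√a) = 0.013147 rad = 0.7533°

0.753°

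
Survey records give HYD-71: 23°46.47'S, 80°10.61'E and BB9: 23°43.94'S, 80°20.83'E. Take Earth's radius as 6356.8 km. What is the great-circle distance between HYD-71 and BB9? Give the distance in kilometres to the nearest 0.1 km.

17.9 km

HYD-71: φ = -23.77450°, λ = +80.17683°
BB9: φ = -23.73233°, λ = +80.34717°
Δφ = 0.0422°,  Δλ = 0.1703°
a = sin²(Δφ/2) + cos φ₁ cos φ₂ sin²(Δλ/2) = 0.000002
c = 2·arcsin(√a) = 0.002819 rad = 0.1615°
d = R·c = 6356.8 × 0.002819 = 17.9 km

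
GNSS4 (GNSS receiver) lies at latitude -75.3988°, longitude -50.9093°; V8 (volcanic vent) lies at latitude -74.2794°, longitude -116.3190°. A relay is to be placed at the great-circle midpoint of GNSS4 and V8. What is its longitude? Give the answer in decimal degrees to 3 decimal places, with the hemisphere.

84.940°W

Bx = cos φ₂ cos Δλ = 0.112748,  By = cos φ₂ sin Δλ = -0.246373
φₘ = atan2(sin φ₁ + sin φ₂, √((cos φ₁ + Bx)² + By²)) = -77.15255°
λₘ = λ₁ + atan2(By, cos φ₁ + Bx) = -84.94030°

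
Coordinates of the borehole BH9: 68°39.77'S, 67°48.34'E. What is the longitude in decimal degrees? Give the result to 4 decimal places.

67.8057°E

67° + 48.34′/60 = 67 + 0.80567 = 67.8057°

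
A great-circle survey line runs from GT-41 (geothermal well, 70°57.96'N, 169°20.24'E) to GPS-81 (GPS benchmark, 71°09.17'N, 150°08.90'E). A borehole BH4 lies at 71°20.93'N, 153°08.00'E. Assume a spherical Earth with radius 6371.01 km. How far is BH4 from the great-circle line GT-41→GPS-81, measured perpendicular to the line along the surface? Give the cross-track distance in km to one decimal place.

10.6 km

GT-41: φ = +70.96600°, λ = +169.33733°
GPS-81: φ = +71.15283°, λ = +150.14833°
BH4: φ = +71.34883°, λ = +153.13333°
δ₁₃ = central angle GT-41→BH4 = 0.091308 rad  (haversine)
θ₁₃ = bearing GT-41→BH4 = 281.829°,  θ₁₂ = bearing GT-41→GPS-81 = 280.786°
dₓₜ = R·arcsin(sin δ₁₃ · sin(θ₁₃ − θ₁₂)) = 6371.01·arcsin(0.09118·sin(1.043°)) = 10.576 km
|dₓₜ| = 10.576 km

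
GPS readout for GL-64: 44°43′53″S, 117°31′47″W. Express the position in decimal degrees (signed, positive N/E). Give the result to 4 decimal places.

lat: 44.7314° S → -44.7314°
lon: 117.5297° W → -117.5297°

-44.7314°, -117.5297°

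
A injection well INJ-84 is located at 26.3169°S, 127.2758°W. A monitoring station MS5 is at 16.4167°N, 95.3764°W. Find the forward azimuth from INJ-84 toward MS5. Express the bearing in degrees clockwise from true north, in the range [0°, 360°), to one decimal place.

39.5°

Δλ = 31.8994°
y = sin Δλ · cos φ₂ = 0.506886
x = cos φ₁ sin φ₂ − sin φ₁ cos φ₂ cos Δλ = 0.614366
θ = atan2(y, x) = 39.5245° → 39.5245° (mod 360°)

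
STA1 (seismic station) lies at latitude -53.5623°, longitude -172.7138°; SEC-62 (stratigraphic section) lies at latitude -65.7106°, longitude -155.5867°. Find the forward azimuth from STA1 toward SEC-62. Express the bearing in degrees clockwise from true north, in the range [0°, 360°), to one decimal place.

Δλ = 17.1271°
y = sin Δλ · cos φ₂ = 0.121138
x = cos φ₁ sin φ₂ − sin φ₁ cos φ₂ cos Δλ = -0.225118
θ = atan2(y, x) = 151.7149° → 151.7149° (mod 360°)

151.7°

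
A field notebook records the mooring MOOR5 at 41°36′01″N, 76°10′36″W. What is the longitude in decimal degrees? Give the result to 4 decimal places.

76° + 10′/60 + 36″/3600 = 76 + 0.16667 + 0.01000 = 76.1767°

76.1767°W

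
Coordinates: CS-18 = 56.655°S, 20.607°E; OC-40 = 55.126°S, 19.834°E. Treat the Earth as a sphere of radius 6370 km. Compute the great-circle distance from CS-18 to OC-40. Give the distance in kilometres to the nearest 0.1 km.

176.7 km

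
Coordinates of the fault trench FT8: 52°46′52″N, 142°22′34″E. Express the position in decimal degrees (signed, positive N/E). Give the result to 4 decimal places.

lat: 52.7811° N → +52.7811°
lon: 142.3761° E → +142.3761°

+52.7811°, +142.3761°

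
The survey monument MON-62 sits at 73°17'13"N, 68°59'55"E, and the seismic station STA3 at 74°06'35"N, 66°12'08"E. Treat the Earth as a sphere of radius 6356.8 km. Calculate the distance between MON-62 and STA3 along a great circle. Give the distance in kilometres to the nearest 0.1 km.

MON-62: φ = +73.28694°, λ = +68.99861°
STA3: φ = +74.10972°, λ = +66.20222°
Δφ = 0.8228°,  Δλ = -2.7964°
a = sin²(Δφ/2) + cos φ₁ cos φ₂ sin²(Δλ/2) = 0.000098
c = 2·arcsin(√a) = 0.019843 rad = 1.1369°
d = R·c = 6356.8 × 0.019843 = 126.1 km

126.1 km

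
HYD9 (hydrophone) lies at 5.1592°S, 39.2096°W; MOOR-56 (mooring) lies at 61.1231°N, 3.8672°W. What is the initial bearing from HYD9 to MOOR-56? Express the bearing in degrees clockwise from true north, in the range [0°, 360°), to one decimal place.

17.1°

Δλ = 35.3424°
y = sin Δλ · cos φ₂ = 0.279356
x = cos φ₁ sin φ₂ − sin φ₁ cos φ₂ cos Δλ = 0.907535
θ = atan2(y, x) = 17.1093° → 17.1093° (mod 360°)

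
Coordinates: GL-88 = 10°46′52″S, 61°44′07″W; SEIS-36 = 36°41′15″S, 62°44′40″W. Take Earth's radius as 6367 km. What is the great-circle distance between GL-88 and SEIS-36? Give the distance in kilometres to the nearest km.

GL-88: φ = -10.78111°, λ = -61.73528°
SEIS-36: φ = -36.68750°, λ = -62.74444°
Δφ = -25.9064°,  Δλ = -1.0092°
a = sin²(Δφ/2) + cos φ₁ cos φ₂ sin²(Δλ/2) = 0.050307
c = 2·arcsin(√a) = 0.452431 rad = 25.9224°
d = R·c = 6367 × 0.452431 = 2880.6 km

2881 km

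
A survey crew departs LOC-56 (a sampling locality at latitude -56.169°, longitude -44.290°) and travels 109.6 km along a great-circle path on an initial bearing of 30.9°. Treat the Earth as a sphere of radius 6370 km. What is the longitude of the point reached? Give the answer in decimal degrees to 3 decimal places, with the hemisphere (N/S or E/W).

δ = d/R = 109.6/6370 = 0.017206 rad
φ₂ = arcsin(sin φ₁ cos δ + cos φ₁ sin δ cos θ)
   = arcsin(-0.83068·0.99985 + 0.55675·0.01720·0.85806) = -55.31986°
λ₂ = λ₁ + atan2(sin θ sin δ cos φ₁, cos δ − sin φ₁ sin φ₂) = -43.40027°

43.400°W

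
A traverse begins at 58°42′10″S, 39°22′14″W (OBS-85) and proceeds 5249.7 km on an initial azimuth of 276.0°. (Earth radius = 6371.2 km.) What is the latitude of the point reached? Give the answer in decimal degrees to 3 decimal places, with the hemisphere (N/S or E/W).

32.725°S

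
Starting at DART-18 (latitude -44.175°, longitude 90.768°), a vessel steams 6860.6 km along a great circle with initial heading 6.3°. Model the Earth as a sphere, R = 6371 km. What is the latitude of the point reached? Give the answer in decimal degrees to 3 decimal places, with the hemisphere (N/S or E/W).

17.295°N

δ = d/R = 6860.6/6371 = 1.076848 rad
φ₂ = arcsin(sin φ₁ cos δ + cos φ₁ sin δ cos θ)
   = arcsin(-0.69685·0.47411 + 0.71721·0.88047·0.99396) = 17.29487°
λ₂ = λ₁ + atan2(sin θ sin δ cos φ₁, cos δ − sin φ₁ sin φ₂) = 96.57586°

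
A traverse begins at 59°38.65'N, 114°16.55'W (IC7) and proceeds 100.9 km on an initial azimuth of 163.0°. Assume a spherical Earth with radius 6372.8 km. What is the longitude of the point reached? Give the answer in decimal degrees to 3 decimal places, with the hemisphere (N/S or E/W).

IC7: φ = +59.64417°, λ = -114.27583°
δ = d/R = 100.9/6372.8 = 0.015833 rad
φ₂ = arcsin(sin φ₁ cos δ + cos φ₁ sin δ cos θ)
   = arcsin(0.86290·0.99987 + 0.50537·0.01583·-0.95630) = 58.77563°
λ₂ = λ₁ + atan2(sin θ sin δ cos φ₁, cos δ − sin φ₁ sin φ₂) = -113.76421°

113.764°W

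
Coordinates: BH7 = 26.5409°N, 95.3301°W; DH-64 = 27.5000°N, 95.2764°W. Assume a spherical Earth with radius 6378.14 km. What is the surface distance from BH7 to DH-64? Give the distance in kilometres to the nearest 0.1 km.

106.9 km

Δφ = 0.9591°,  Δλ = 0.0537°
a = sin²(Δφ/2) + cos φ₁ cos φ₂ sin²(Δλ/2) = 0.000070
c = 2·arcsin(√a) = 0.016760 rad = 0.9603°
d = R·c = 6378.14 × 0.016760 = 106.9 km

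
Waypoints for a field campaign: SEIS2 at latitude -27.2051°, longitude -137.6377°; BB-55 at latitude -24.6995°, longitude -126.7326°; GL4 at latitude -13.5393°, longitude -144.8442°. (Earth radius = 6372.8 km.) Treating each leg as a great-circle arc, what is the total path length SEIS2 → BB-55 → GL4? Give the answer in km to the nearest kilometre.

3393 km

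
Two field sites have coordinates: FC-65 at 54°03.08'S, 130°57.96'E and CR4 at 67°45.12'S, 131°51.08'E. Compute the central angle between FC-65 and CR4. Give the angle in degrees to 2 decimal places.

13.71°

FC-65: φ = -54.05133°, λ = +130.96600°
CR4: φ = -67.75200°, λ = +131.85133°
Δφ = -13.7007°,  Δλ = 0.8853°
a = sin²(Δφ/2) + cos φ₁ cos φ₂ sin²(Δλ/2) = 0.014240
c = 2·arcsin(√a) = 0.239234 rad = 13.7071°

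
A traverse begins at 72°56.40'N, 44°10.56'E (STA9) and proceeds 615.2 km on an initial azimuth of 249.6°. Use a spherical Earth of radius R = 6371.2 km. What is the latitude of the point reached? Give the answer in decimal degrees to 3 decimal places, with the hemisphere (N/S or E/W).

70.337°N

STA9: φ = +72.94000°, λ = +44.17600°
δ = d/R = 615.2/6371.2 = 0.096560 rad
φ₂ = arcsin(sin φ₁ cos δ + cos φ₁ sin δ cos θ)
   = arcsin(0.95600·0.99534 + 0.29337·0.09641·-0.34857) = 70.33662°
λ₂ = λ₁ + atan2(sin θ sin δ cos φ₁, cos δ − sin φ₁ sin φ₂) = 28.59842°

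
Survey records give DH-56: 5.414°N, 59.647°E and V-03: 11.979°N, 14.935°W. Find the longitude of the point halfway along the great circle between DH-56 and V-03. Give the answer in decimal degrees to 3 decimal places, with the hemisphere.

22.739°E

Bx = cos φ₂ cos Δλ = 0.260070,  By = cos φ₂ sin Δλ = -0.943019
φₘ = atan2(sin φ₁ + sin φ₂, √((cos φ₁ + Bx)² + By²)) = 10.88286°
λₘ = λ₁ + atan2(By, cos φ₁ + Bx) = 22.73878°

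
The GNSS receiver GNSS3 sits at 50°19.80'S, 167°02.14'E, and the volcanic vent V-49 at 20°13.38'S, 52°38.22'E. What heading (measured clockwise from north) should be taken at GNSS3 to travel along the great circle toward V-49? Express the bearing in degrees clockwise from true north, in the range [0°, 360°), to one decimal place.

238.7°

GNSS3: φ = -50.33000°, λ = +167.03567°
V-49: φ = -20.22300°, λ = +52.63700°
Δλ = -114.3987°
y = sin Δλ · cos φ₂ = -0.854553
x = cos φ₁ sin φ₂ − sin φ₁ cos φ₂ cos Δλ = -0.519030
θ = atan2(y, x) = -121.2732° → 238.7268° (mod 360°)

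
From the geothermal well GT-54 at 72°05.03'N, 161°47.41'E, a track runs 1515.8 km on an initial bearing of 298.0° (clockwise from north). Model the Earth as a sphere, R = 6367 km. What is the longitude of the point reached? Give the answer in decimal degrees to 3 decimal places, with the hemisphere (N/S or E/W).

GT-54: φ = +72.08383°, λ = +161.79017°
δ = d/R = 1515.8/6367 = 0.238071 rad
φ₂ = arcsin(sin φ₁ cos δ + cos φ₁ sin δ cos θ)
   = arcsin(0.95151·0.97179 + 0.30763·0.23583·0.46947) = 73.48164°
λ₂ = λ₁ + atan2(sin θ sin δ cos φ₁, cos δ − sin φ₁ sin φ₂) = 114.70615°

114.706°E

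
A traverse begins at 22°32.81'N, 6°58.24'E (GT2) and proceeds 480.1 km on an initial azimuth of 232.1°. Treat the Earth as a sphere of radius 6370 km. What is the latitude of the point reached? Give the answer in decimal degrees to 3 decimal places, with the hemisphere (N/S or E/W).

19.854°N

GT2: φ = +22.54683°, λ = +6.97067°
δ = d/R = 480.1/6370 = 0.075369 rad
φ₂ = arcsin(sin φ₁ cos δ + cos φ₁ sin δ cos θ)
   = arcsin(0.38344·0.99716 + 0.92357·0.07530·-0.61429) = 19.85440°
λ₂ = λ₁ + atan2(sin θ sin δ cos φ₁, cos δ − sin φ₁ sin φ₂) = 3.34882°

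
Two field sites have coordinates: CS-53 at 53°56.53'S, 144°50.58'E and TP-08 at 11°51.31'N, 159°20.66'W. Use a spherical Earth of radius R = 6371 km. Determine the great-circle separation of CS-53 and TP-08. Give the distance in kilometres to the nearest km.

8999 km

CS-53: φ = -53.94217°, λ = +144.84300°
TP-08: φ = +11.85517°, λ = -159.34433°
Δφ = 65.7973°,  Δλ = 55.8127°
a = sin²(Δφ/2) + cos φ₁ cos φ₂ sin²(Δλ/2) = 0.421200
c = 2·arcsin(√a) = 1.412537 rad = 80.9324°
d = R·c = 6371 × 1.412537 = 8999.3 km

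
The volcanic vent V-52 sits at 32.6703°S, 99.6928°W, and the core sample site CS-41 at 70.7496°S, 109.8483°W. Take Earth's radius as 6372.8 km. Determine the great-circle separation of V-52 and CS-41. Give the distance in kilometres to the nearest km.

4280 km

Δφ = -38.0793°,  Δλ = -10.1555°
a = sin²(Δφ/2) + cos φ₁ cos φ₂ sin²(Δλ/2) = 0.108595
c = 2·arcsin(√a) = 0.671628 rad = 38.4814°
d = R·c = 6372.8 × 0.671628 = 4280.2 km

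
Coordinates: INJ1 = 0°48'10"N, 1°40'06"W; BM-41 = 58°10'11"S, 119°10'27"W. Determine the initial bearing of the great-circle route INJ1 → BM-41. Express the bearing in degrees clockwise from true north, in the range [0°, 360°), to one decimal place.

INJ1: φ = +0.80278°, λ = -1.66833°
BM-41: φ = -58.16972°, λ = -119.17417°
Δλ = -117.5058°
y = sin Δλ · cos φ₂ = -0.467789
x = cos φ₁ sin φ₂ − sin φ₁ cos φ₂ cos Δλ = -0.846118
θ = atan2(y, x) = -151.0633° → 208.9367° (mod 360°)

208.9°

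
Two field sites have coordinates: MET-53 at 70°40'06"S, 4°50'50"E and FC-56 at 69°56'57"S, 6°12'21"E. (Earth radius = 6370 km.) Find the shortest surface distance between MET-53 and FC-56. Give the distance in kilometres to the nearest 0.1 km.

MET-53: φ = -70.66833°, λ = +4.84722°
FC-56: φ = -69.94917°, λ = +6.20583°
Δφ = 0.7192°,  Δλ = 1.3586°
a = sin²(Δφ/2) + cos φ₁ cos φ₂ sin²(Δλ/2) = 0.000055
c = 2·arcsin(√a) = 0.014878 rad = 0.8525°
d = R·c = 6370 × 0.014878 = 94.8 km

94.8 km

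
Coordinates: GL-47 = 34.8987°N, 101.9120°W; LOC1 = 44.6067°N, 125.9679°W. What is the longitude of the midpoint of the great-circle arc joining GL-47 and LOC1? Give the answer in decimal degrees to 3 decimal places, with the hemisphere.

Bx = cos φ₂ cos Δλ = 0.650110,  By = cos φ₂ sin Δλ = -0.290208
φₘ = atan2(sin φ₁ + sin φ₂, √((cos φ₁ + Bx)² + By²)) = 40.37602°
λₘ = λ₁ + atan2(By, cos φ₁ + Bx) = -113.07771°

113.078°W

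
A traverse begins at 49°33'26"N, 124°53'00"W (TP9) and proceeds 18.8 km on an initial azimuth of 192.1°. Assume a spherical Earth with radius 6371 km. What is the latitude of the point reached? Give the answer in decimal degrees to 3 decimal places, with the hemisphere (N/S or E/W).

49.392°N

TP9: φ = +49.55722°, λ = -124.88333°
δ = d/R = 18.8/6371 = 0.002951 rad
φ₂ = arcsin(sin φ₁ cos δ + cos φ₁ sin δ cos θ)
   = arcsin(0.76105·1.00000 + 0.64869·0.00295·-0.97778) = 49.39189°
λ₂ = λ₁ + atan2(sin θ sin δ cos φ₁, cos δ − sin φ₁ sin φ₂) = -124.93778°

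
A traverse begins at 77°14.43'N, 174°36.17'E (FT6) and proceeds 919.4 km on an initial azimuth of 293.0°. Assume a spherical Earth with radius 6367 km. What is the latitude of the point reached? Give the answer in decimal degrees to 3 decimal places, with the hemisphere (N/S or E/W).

FT6: φ = +77.24050°, λ = +174.60283°
δ = d/R = 919.4/6367 = 0.144401 rad
φ₂ = arcsin(sin φ₁ cos δ + cos φ₁ sin δ cos θ)
   = arcsin(0.97531·0.98959 + 0.22086·0.14390·0.39073) = 77.84269°
λ₂ = λ₁ + atan2(sin θ sin δ cos φ₁, cos δ − sin φ₁ sin φ₂) = 135.62821°

77.843°N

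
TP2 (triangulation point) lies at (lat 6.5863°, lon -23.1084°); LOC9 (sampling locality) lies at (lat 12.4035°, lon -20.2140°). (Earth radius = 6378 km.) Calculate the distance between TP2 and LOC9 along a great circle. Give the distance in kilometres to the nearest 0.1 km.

721.3 km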